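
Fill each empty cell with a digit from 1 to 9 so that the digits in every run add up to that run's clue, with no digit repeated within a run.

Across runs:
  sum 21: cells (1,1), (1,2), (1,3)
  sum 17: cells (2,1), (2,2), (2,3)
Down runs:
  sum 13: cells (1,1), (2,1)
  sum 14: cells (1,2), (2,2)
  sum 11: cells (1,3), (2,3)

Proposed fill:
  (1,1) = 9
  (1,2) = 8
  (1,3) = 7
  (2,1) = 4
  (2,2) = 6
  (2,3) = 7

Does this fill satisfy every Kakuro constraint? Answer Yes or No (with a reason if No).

No — the down run (1,3)–(2,3) sums to 14, not 11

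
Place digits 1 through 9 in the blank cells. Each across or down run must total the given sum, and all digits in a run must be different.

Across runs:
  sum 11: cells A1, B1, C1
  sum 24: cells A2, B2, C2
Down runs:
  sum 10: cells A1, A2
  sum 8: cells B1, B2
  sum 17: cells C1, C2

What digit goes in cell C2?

9

24 in 3 cells must be {7,8,9}; 17 in 2 cells must be {8,9}.
The 11 across and the 17 down share only 8, so C1 = 8.
The 24 across and the 8 down share only 7, so B2 = 7.
C2 = 17 − 8 = 9 completes the 17 down.
B1 = 8 − 7 = 1 completes the 8 down.
A2 = 24 − 16 = 8 completes the 24 across.
A1 = 11 − 9 = 2 completes the 11 across.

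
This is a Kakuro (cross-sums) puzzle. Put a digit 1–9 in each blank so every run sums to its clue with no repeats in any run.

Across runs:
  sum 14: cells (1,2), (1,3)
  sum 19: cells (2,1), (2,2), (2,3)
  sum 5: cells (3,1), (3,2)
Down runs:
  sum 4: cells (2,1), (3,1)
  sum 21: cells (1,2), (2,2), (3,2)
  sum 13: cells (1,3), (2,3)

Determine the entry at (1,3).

4 in 2 cells must be {1,3}.
The 19 across and the 4 down share only 3, so (2,1) = 3.
(3,1) = 4 − 3 = 1 completes the 4 down.
(3,2) = 5 − 1 = 4 completes the 5 across.
(2,2) = 9: the only remaining digit allowed by both the 19 across and the 21 down.
(2,3) = 19 − 12 = 7 completes the 19 across.
(1,2) = 21 − 13 = 8 completes the 21 down.
(1,3) = 14 − 8 = 6 completes the 14 across.

6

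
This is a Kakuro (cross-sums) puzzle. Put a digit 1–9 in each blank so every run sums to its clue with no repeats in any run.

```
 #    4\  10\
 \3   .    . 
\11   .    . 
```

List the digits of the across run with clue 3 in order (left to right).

1 2

3 in 2 cells must be {1,2}; 4 in 2 cells must be {1,3}.
The 3 across and the 4 down share only 1, so R1C1 = 1.
R1C2 = 3 − 1 = 2 completes the 3 across.
R2C1 = 4 − 1 = 3 completes the 4 down.
R2C2 = 11 − 3 = 8 completes the 11 across.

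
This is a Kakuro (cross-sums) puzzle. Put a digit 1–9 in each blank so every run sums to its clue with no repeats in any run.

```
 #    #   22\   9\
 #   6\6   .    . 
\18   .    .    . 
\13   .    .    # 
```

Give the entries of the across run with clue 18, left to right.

1 9 8

The 6 across and the 22 down share only 5, so R1C2 = 5.
R1C3 = 6 − 5 = 1 completes the 6 across.
R2C3 = 9 − 1 = 8 completes the 9 down.
R2C2 = 9: the only remaining digit allowed by both the 18 across and the 22 down.
R3C2 = 22 − 14 = 8 completes the 22 down.
R2C1 = 18 − 17 = 1 completes the 18 across.
R3C1 = 13 − 8 = 5 completes the 13 across.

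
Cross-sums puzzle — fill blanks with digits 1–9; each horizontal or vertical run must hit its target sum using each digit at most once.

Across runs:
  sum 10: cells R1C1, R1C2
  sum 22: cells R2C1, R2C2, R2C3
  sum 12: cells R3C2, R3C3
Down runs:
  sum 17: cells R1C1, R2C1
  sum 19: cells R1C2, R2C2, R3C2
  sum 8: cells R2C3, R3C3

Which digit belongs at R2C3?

5

17 in 2 cells must be {8,9}.
Nothing is forced directly, so branch on R1C1, whose candidates are 8 or 9. If R1C1 = 9: then R1C2 would have to be in {1} for the 10 across but in {2,3,4,5,6,7,8,9} for the 19 down — contradiction. So R1C1 = 8.
R1C2 = 10 − 8 = 2 completes the 10 across.
R2C1 = 17 − 8 = 9 completes the 17 down.
R2C2 = 8: the only remaining digit allowed by both the 22 across and the 19 down.
R2C3 = 22 − 17 = 5 completes the 22 across.
R3C2 = 19 − 10 = 9 completes the 19 down.
R3C3 = 12 − 9 = 3 completes the 12 across.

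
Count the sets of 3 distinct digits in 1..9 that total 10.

3 distinct digits from 1–9 sum between 6 and 24.
Enumerating: {1,2,7}, {1,3,6}, {1,4,5}, {2,3,5}.

4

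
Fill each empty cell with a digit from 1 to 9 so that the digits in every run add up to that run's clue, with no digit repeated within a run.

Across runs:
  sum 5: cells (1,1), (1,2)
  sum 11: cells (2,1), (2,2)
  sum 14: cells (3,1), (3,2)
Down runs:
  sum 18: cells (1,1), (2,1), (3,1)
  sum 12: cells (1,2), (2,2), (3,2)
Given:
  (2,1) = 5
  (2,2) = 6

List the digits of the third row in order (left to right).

9 5

Given what's placed, (1,1) must be 4 to fit the 5 across and 18 down.
(1,2) = 5 − 4 = 1 completes the 5 across.
(3,1) = 18 − 9 = 9 completes the 18 down.
(3,2) = 14 − 9 = 5 completes the 14 across.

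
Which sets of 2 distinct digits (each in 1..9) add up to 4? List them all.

{1,3}

2 distinct digits from 1–9 sum between 3 and 17.
Only one set works: {1,3}.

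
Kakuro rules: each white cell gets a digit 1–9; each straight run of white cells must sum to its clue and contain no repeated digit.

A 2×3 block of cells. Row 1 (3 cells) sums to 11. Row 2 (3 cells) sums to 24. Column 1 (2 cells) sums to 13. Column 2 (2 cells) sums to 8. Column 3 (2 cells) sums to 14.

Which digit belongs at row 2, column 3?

8

24 in 3 cells must be {7,8,9}.
The 24 across and the 8 down share only 7, so (2,2) = 7.
(1,2) = 8 − 7 = 1 completes the 8 down.
Nothing is forced directly, so branch on (1,3), whose candidates are 6 or 8. If (1,3) = 8: then (1,1) would have to be in {2} for the 11 across but in {4,5,6,7,8,9} for the 13 down — contradiction. So (1,3) = 6.
(1,1) = 11 − 7 = 4 completes the 11 across.
(2,1) = 13 − 4 = 9 completes the 13 down.
(2,3) = 24 − 16 = 8 completes the 24 across.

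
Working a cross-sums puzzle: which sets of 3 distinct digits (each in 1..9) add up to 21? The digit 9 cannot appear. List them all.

{6,7,8}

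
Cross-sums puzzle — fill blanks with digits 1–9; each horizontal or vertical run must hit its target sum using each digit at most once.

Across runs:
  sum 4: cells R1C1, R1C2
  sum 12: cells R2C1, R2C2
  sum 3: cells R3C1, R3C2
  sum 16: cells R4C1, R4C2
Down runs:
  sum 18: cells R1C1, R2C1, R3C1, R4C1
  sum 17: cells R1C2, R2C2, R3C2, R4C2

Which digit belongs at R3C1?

4 in 2 cells must be {1,3}; 3 in 2 cells must be {1,2}; 16 in 2 cells must be {7,9}.
Nothing is forced directly, so branch on R3C1, whose candidates are 1 or 2. If R3C1 = 1: that forces R1C1 = 3, R1C2 = 1, R3C2 = 2, R4C1 = 9, after which R4C2 would have to be in {7} for the 16 across but in {5,6,8,9} for the 17 down — contradiction. So R3C1 = 2.

2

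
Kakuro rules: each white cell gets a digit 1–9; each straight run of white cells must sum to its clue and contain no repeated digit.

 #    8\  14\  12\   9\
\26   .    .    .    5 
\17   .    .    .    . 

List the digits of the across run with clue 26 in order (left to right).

6, 8, 7, 5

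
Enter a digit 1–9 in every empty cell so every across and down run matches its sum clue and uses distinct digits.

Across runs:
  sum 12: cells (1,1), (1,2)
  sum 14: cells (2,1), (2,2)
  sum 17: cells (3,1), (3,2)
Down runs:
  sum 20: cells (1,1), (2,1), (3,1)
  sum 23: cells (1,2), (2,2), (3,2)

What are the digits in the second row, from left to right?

8 6

17 in 2 cells must be {8,9}; 23 in 3 cells must be {6,8,9}.
Nothing is forced directly, so branch on (1,2), whose candidates are 8 or 9. If (1,2) = 8: that forces (1,1) = 4, (2,1) = 9, after which (2,2) would have to be in {5} for the 14 across but in {6,9} for the 23 down — contradiction. So (1,2) = 9.
(1,1) = 12 − 9 = 3 completes the 12 across.
Given what's placed, (3,2) must be 8 to fit the 17 across and 23 down.
(2,2) = 23 − 17 = 6 completes the 23 down.
(3,1) = 17 − 8 = 9 completes the 17 across.
(2,1) = 14 − 6 = 8 completes the 14 across.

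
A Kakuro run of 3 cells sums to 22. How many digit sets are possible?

3 distinct digits from 1–9 sum between 6 and 24.
Enumerating: {5,8,9}, {6,7,9}.

2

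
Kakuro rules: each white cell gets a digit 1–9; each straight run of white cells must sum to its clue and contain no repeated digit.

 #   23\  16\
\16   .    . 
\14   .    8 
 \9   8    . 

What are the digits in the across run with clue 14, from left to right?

6 8

16 in 2 cells must be {7,9}; 23 in 3 cells must be {6,8,9}.
R1C1 = 9: the only remaining digit allowed by both the 16 across and the 23 down.
R1C2 = 16 − 9 = 7 completes the 16 across.
R2C1 = 14 − 8 = 6 completes the 14 across.
R3C2 = 9 − 8 = 1 completes the 9 across.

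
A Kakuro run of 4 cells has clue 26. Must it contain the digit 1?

No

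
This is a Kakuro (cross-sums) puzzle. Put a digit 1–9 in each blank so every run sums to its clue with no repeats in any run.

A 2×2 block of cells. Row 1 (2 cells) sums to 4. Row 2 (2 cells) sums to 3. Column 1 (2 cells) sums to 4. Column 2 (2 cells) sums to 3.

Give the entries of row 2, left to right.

1 2

4 in 2 cells must be {1,3}; 3 in 2 cells must be {1,2}.
The 4 across and the 3 down share only 1, so (1,2) = 1.
The 3 across and the 4 down share only 1, so (2,1) = 1.
(2,2) = 3 − 1 = 2 completes the 3 across.
(1,1) = 4 − 1 = 3 completes the 4 across.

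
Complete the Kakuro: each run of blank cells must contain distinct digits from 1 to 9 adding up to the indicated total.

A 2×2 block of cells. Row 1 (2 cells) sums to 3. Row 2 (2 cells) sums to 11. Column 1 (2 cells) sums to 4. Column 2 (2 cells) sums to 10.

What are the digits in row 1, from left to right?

3 in 2 cells must be {1,2}; 4 in 2 cells must be {1,3}.
The 3 across and the 4 down share only 1, so (1,1) = 1.
(1,2) = 3 − 1 = 2 completes the 3 across.
(2,1) = 4 − 1 = 3 completes the 4 down.
(2,2) = 11 − 3 = 8 completes the 11 across.

1, 2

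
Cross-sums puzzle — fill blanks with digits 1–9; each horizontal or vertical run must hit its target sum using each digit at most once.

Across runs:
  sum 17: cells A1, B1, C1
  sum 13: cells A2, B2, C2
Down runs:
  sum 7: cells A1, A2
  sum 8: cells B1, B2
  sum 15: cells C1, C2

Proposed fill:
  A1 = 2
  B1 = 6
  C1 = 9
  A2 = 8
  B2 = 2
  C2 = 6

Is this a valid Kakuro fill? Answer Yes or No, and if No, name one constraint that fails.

No — the across run A2–C2 sums to 16, not 13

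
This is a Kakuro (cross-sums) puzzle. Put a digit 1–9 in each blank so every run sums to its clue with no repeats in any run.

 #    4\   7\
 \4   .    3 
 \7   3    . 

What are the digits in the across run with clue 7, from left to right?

3, 4

4 in 2 cells must be {1,3}.
R1C1 = 4 − 3 = 1 completes the 4 across.
R2C2 = 7 − 3 = 4 completes the 7 across.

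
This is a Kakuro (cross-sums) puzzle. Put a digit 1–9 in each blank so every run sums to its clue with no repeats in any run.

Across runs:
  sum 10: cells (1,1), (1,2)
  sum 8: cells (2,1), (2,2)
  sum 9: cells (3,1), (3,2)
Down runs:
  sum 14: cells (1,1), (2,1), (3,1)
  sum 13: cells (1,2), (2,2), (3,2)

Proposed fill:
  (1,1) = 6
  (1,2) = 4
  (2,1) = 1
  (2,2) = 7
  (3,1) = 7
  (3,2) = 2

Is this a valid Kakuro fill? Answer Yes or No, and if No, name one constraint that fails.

Yes

Across: 6+4=10; 1+7=8; 7+2=9. Down: 6+1+7=14; 4+7+2=13. No digit repeats within any run.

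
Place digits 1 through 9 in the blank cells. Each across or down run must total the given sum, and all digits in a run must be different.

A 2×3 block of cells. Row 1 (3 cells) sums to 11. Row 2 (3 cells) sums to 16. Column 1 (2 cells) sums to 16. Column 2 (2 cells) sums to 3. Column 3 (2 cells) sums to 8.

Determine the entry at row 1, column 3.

16 in 2 cells must be {7,9}; 3 in 2 cells must be {1,2}.
The 11 across and the 16 down share only 7, so (1,1) = 7.
Given what's placed, (1,2) must be 1 to fit the 11 across and 3 down.
(1,3) = 11 − 8 = 3 completes the 11 across.
(2,1) = 16 − 7 = 9 completes the 16 down.
(2,2) = 3 − 1 = 2 completes the 3 down.
(2,3) = 16 − 11 = 5 completes the 16 across.

3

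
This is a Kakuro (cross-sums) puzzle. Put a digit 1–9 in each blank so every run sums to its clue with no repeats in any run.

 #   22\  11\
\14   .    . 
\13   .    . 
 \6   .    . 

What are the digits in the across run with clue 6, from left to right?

5, 1

The 6 across and the 22 down share only 5, so R3C1 = 5.
R3C2 = 6 − 5 = 1 completes the 6 across.
Nothing is forced directly, so branch on R1C1, whose candidates are 8 or 9. If R1C1 = 9: then R1C2 would have to be in {5} for the 14 across but in {2,3,4,6,7,8} for the 11 down — contradiction. So R1C1 = 8.
R1C2 = 14 − 8 = 6 completes the 14 across.
R2C1 = 22 − 13 = 9 completes the 22 down.
R2C2 = 13 − 9 = 4 completes the 13 across.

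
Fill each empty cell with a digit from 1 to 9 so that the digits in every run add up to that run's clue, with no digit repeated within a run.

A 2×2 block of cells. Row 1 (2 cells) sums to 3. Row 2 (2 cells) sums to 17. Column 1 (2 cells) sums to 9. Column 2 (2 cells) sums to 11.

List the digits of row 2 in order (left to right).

8, 9

3 in 2 cells must be {1,2}; 17 in 2 cells must be {8,9}.
The 3 across and the 11 down share only 2, so (1,2) = 2.
The 17 across and the 9 down share only 8, so (2,1) = 8.
(2,2) = 17 − 8 = 9 completes the 17 across.
(1,1) = 3 − 2 = 1 completes the 3 across.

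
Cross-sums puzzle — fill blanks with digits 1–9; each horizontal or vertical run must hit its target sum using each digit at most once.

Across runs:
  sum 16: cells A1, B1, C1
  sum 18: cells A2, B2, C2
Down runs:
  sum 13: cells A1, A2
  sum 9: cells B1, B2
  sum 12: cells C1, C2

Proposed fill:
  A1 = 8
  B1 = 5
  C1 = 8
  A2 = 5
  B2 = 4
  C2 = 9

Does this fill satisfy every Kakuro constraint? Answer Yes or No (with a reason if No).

No — the down run C1–C2 sums to 17, not 12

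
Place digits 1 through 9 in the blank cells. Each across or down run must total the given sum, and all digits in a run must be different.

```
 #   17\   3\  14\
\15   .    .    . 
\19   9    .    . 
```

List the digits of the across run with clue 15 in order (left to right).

8 1 6

17 in 2 cells must be {8,9}; 3 in 2 cells must be {1,2}.
R1C1 = 17 − 9 = 8 completes the 17 down.
Given what's placed, R2C2 must be 2 to fit the 19 across and 3 down.
R2C3 = 19 − 11 = 8 completes the 19 across.
R1C2 = 3 − 2 = 1 completes the 3 down.
R1C3 = 15 − 9 = 6 completes the 15 across.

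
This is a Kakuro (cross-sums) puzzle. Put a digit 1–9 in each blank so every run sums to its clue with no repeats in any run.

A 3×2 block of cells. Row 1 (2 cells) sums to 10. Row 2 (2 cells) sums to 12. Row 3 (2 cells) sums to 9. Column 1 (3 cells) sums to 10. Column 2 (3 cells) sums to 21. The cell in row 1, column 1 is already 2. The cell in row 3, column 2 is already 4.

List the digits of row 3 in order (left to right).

(1,2) = 10 − 2 = 8 completes the 10 across.
(2,2) = 21 − 12 = 9 completes the 21 down.
(3,1) = 9 − 4 = 5 completes the 9 across.
(2,1) = 12 − 9 = 3 completes the 12 across.

5, 4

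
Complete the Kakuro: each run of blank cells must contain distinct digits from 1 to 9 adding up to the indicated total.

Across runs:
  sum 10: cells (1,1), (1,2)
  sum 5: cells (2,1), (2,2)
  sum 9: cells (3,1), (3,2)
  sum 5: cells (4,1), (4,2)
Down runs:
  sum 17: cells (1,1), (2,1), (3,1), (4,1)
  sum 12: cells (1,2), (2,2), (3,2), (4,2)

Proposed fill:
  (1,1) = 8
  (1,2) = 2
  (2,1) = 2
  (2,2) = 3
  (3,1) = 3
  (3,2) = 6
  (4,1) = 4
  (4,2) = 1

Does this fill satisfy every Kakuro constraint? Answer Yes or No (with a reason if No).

Yes

Across: 8+2=10; 2+3=5; 3+6=9; 4+1=5. Down: 8+2+3+4=17; 2+3+6+1=12. No digit repeats within any run.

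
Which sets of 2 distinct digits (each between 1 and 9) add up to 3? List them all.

{1,2}

2 distinct digits from 1–9 sum between 3 and 17.
Only one set works: {1,2}.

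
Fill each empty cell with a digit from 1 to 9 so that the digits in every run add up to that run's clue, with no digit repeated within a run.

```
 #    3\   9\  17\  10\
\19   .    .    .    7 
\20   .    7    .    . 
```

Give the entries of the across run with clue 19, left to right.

1 2 9 7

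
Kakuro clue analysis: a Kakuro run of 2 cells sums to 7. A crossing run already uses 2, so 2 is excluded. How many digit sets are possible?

2 distinct digits from 1–9 sum between 3 and 17.
Dropping sets that contain 2.
Enumerating: {1,6}, {3,4}.

2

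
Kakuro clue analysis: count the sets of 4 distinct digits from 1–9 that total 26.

5

4 distinct digits from 1–9 sum between 10 and 30.
Enumerating: {2,7,8,9}, {3,6,8,9}, {4,5,8,9}, {4,6,7,9}, {5,6,7,8}.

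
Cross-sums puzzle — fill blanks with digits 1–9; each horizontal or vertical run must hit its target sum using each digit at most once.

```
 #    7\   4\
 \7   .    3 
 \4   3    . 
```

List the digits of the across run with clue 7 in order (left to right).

4 in 2 cells must be {1,3}.
R1C1 = 7 − 3 = 4 completes the 7 across.
R2C2 = 4 − 3 = 1 completes the 4 across.

4 3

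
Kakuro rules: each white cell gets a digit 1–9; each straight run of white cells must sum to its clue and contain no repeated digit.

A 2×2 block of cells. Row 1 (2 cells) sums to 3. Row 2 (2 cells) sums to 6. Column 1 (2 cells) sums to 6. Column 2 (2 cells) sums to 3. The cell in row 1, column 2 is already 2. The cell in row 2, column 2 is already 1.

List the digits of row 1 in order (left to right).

1 2

3 in 2 cells must be {1,2}.
(1,1) = 3 − 2 = 1 completes the 3 across.
(2,1) = 6 − 1 = 5 completes the 6 across.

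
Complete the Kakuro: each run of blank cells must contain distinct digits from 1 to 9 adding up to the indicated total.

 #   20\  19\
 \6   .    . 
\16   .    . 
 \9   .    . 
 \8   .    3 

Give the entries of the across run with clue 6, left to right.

2, 4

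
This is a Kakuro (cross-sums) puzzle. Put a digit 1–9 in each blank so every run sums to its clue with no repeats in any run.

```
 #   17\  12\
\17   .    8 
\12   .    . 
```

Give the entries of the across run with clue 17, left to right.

17 in 2 cells must be {8,9}.
R1C1 = 17 − 8 = 9 completes the 17 across.
R2C1 = 17 − 9 = 8 completes the 17 down.
R2C2 = 12 − 8 = 4 completes the 12 across.

9 8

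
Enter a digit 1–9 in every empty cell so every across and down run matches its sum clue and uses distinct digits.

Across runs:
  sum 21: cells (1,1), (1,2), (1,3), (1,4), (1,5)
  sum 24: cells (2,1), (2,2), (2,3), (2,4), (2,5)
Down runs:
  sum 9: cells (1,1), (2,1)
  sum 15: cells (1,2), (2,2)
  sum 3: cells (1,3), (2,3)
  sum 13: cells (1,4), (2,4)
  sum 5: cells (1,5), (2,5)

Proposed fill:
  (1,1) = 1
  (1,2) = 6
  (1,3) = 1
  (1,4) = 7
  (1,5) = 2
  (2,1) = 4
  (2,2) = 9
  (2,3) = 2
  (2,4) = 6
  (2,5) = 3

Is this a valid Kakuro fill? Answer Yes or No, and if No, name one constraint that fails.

No — the down run (1,1)–(2,1) sums to 5, not 9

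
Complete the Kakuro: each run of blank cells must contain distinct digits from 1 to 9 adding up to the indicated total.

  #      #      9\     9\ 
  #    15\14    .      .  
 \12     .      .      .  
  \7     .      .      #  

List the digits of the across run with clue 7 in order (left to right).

6 1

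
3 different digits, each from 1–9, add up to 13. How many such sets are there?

7

3 distinct digits from 1–9 sum between 6 and 24.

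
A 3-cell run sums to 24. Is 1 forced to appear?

No

The only way to make 24 from 3 distinct digits is {7,8,9}, which does not contain 1.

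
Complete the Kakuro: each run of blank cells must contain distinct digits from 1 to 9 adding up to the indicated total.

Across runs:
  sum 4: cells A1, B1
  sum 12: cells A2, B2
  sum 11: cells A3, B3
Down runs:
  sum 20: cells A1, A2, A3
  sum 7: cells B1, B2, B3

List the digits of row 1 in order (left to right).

3 1

4 in 2 cells must be {1,3}; 7 in 3 cells must be {1,2,4}.
The 4 across and the 20 down share only 3, so A1 = 3.
B1 = 4 − 3 = 1 completes the 4 across.
Given what's placed, B2 must be 4 to fit the 12 across and 7 down.
B3 = 7 − 5 = 2 completes the 7 down.
A2 = 12 − 4 = 8 completes the 12 across.
A3 = 11 − 2 = 9 completes the 11 across.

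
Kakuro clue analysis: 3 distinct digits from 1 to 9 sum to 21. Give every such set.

3 distinct digits from 1–9 sum between 6 and 24.

{4,8,9}; {5,7,9}; {6,7,8}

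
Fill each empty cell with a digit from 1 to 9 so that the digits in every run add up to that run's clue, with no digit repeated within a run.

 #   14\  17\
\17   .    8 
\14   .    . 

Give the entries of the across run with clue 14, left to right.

17 in 2 cells must be {8,9}.
R1C1 = 17 − 8 = 9 completes the 17 across.
R2C1 = 14 − 9 = 5 completes the 14 down.
R2C2 = 14 − 5 = 9 completes the 14 across.

5 9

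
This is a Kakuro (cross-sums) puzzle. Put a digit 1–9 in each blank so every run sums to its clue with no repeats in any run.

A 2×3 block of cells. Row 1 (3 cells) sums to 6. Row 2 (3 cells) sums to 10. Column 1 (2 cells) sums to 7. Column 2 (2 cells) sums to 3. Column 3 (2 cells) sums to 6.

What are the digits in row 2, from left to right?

4, 1, 5

6 in 3 cells must be {1,2,3}; 3 in 2 cells must be {1,2}.
Nothing is forced directly, so branch on (1,2), whose candidates are 1 or 2. If (1,2) = 1: that forces (1,3) = 2, (2,2) = 2, after which (2,3) would have to be in {1,3,5,7} for the 10 across but in {4} for the 6 down — contradiction. So (1,2) = 2.
Given what's placed, (1,3) must be 1 to fit the 6 across and 6 down.
(2,2) = 3 − 2 = 1 completes the 3 down.
(2,3) = 6 − 1 = 5 completes the 6 down.
(1,1) = 6 − 3 = 3 completes the 6 across.
(2,1) = 10 − 6 = 4 completes the 10 across.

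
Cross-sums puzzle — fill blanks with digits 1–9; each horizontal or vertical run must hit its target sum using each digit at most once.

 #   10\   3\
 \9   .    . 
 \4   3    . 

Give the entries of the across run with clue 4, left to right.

3, 1

4 in 2 cells must be {1,3}; 3 in 2 cells must be {1,2}.
R1C1 = 10 − 3 = 7 completes the 10 down.
R1C2 = 9 − 7 = 2 completes the 9 across.
R2C2 = 4 − 3 = 1 completes the 4 across.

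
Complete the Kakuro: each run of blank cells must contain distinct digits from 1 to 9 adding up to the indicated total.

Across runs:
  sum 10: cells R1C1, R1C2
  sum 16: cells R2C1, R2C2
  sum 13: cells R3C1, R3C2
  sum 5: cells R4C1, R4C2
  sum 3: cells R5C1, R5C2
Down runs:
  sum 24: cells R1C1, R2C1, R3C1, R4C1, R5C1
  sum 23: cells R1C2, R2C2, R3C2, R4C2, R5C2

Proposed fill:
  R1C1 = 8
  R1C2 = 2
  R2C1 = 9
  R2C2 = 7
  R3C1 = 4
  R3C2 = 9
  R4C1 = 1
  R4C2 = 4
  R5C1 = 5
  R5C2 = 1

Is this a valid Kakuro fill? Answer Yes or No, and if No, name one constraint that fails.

No — the down run R1C1–R5C1 sums to 27, not 24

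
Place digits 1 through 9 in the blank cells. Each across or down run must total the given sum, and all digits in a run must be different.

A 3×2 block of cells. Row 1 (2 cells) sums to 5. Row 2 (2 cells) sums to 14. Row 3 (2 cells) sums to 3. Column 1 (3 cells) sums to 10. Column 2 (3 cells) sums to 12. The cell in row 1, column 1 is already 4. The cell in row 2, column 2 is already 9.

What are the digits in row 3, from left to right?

3 in 2 cells must be {1,2}.
(1,2) = 5 − 4 = 1 completes the 5 across.
(2,1) = 14 − 9 = 5 completes the 14 across.
(3,1) = 10 − 9 = 1 completes the 10 down.
(3,2) = 3 − 1 = 2 completes the 3 across.

1, 2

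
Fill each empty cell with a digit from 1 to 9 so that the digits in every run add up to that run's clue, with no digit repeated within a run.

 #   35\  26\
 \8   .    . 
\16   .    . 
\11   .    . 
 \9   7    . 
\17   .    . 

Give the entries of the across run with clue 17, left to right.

8, 9

16 in 2 cells must be {7,9}; 17 in 2 cells must be {8,9}; 35 in 5 cells must be {5,6,7,8,9}.
Given what's placed, R2C1 must be 9 to fit the 16 across and 35 down.
R2C2 = 16 − 9 = 7 completes the 16 across.
R4C2 = 9 − 7 = 2 completes the 9 across.
R5C1 = 8: the only remaining digit allowed by both the 17 across and the 35 down.
R5C2 = 17 − 8 = 9 completes the 17 across.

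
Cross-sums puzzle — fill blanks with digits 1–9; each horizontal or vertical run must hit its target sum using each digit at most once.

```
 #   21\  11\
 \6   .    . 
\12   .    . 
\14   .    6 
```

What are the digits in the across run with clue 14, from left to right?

8 6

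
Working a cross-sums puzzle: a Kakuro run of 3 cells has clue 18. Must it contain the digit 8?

No

Counterexample: {2,7,9} sums to 18 without using 8.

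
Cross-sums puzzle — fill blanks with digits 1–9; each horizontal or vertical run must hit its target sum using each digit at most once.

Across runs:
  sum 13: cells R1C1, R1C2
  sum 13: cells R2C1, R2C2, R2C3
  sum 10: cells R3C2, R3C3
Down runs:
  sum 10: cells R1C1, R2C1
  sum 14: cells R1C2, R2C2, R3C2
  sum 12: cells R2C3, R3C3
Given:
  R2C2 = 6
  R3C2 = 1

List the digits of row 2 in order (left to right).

4 6 3

R1C2 = 14 − 7 = 7 completes the 14 down.
R3C3 = 10 − 1 = 9 completes the 10 across.
R1C1 = 13 − 7 = 6 completes the 13 across.
R2C1 = 10 − 6 = 4 completes the 10 down.
R2C3 = 13 − 10 = 3 completes the 13 across.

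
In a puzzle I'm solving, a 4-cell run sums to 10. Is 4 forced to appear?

Yes

The only way to make 10 from 4 distinct digits is {1,2,3,4}, which contains 4.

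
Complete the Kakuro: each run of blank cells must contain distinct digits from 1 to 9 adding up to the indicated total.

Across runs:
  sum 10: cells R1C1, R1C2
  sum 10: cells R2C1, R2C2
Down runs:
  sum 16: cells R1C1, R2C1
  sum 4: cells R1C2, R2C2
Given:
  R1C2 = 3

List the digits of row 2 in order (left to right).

9 1

16 in 2 cells must be {7,9}; 4 in 2 cells must be {1,3}.
R1C1 = 10 − 3 = 7 completes the 10 across.
R2C1 = 16 − 7 = 9 completes the 16 down.
R2C2 = 10 − 9 = 1 completes the 10 across.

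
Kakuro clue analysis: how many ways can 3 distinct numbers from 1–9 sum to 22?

2

3 distinct digits from 1–9 sum between 6 and 24.
Enumerating: {5,8,9}, {6,7,9}.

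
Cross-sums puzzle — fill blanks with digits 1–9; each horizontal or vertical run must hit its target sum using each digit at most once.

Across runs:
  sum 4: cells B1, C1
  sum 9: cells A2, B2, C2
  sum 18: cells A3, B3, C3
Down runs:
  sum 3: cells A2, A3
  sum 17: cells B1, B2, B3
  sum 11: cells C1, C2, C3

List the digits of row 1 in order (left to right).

3 1

4 in 2 cells must be {1,3}; 3 in 2 cells must be {1,2}.
Nothing is forced directly, so branch on B1, whose candidates are 1 or 3. If B1 = 1: that forces C1 = 3, after which B2 would have to be in {1,2,3,4,5,6} for the 9 across but in {7,9} for the 17 down — contradiction. So B1 = 3.
C1 = 4 − 3 = 1 completes the 4 across.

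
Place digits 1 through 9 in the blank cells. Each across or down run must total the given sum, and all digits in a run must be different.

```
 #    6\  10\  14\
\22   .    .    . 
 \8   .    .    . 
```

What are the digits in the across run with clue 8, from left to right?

The 22 across and the 6 down share only 5, so R1C1 = 5.
R2C1 = 6 − 5 = 1 completes the 6 down.
Given what's placed, R2C3 must be 5 to fit the 8 across and 14 down.
R1C3 = 14 − 5 = 9 completes the 14 down.
R2C2 = 8 − 6 = 2 completes the 8 across.
R1C2 = 22 − 14 = 8 completes the 22 across.

1, 2, 5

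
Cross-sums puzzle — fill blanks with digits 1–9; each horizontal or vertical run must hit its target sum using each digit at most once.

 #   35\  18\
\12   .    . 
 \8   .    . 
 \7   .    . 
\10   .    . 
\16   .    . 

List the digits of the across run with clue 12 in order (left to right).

7 5

16 in 2 cells must be {7,9}; 35 in 5 cells must be {5,6,7,8,9}.
Only 7 fits R5C2 under both its across sum 16 and down sum 18.
R5C1 = 16 − 7 = 9 completes the 16 across.
Nothing is forced directly, so branch on R1C2, whose candidates are 3 or 5. If R1C2 = 3: then R1C1 would have to be in {9} for the 12 across but in {5,6,7,8} for the 35 down — contradiction. So R1C2 = 5.
R1C1 = 12 − 5 = 7 completes the 12 across.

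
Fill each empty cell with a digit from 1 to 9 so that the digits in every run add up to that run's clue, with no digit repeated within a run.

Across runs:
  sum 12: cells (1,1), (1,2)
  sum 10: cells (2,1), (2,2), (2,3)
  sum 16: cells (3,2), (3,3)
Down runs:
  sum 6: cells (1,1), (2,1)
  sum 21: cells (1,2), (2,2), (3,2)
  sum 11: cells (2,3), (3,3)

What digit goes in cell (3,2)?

16 in 2 cells must be {7,9}.
Nothing is forced directly, so branch on (1,1), whose candidates are 4 or 5. If (1,1) = 4: that forces (1,2) = 8, (2,1) = 2, (2,2) = 7, after which (2,3) would have to be in {1} for the 10 across but in {2,3,4,5,6,7,8,9} for the 11 down — contradiction. So (1,1) = 5.
(1,2) = 12 − 5 = 7 completes the 12 across.
(2,1) = 6 − 5 = 1 completes the 6 down.
(3,2) = 9: the only remaining digit allowed by both the 16 across and the 21 down.
(3,3) = 16 − 9 = 7 completes the 16 across.
(2,2) = 21 − 16 = 5 completes the 21 down.
(2,3) = 10 − 6 = 4 completes the 10 across.

9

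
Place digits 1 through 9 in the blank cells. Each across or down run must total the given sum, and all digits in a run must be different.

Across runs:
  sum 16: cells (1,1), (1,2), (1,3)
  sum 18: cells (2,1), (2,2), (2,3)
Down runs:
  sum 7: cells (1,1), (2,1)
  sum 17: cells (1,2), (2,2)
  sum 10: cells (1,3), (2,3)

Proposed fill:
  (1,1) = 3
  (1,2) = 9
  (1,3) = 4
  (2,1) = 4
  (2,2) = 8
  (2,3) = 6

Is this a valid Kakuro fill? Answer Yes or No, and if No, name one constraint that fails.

Yes

Across: 3+9+4=16; 4+8+6=18. Down: 3+4=7; 9+8=17; 4+6=10. No digit repeats within any run.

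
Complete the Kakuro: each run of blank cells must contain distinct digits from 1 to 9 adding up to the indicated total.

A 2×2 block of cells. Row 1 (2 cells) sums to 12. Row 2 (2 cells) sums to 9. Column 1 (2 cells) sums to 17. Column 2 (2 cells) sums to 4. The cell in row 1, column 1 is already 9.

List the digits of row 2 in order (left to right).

17 in 2 cells must be {8,9}; 4 in 2 cells must be {1,3}.
(1,2) = 12 − 9 = 3 completes the 12 across.
(2,1) = 17 − 9 = 8 completes the 17 down.
(2,2) = 9 − 8 = 1 completes the 9 across.

8 1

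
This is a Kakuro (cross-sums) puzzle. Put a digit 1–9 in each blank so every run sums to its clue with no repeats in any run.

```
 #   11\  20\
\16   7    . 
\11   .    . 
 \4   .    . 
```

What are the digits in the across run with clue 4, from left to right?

16 in 2 cells must be {7,9}; 4 in 2 cells must be {1,3}.
R1C2 = 16 − 7 = 9 completes the 16 across.
Given what's placed, R2C1 must be 3 to fit the 11 across and 11 down.
R2C2 = 11 − 3 = 8 completes the 11 across.
R3C1 = 11 − 10 = 1 completes the 11 down.
R3C2 = 4 − 1 = 3 completes the 4 across.

1 3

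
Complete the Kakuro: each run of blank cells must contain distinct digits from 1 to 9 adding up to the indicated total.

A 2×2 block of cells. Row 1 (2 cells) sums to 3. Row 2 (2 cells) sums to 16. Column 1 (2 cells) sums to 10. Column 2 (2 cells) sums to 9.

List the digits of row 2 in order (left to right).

3 in 2 cells must be {1,2}; 16 in 2 cells must be {7,9}.
The 16 across and the 9 down share only 7, so (2,2) = 7.
(1,2) = 9 − 7 = 2 completes the 9 down.
(2,1) = 16 − 7 = 9 completes the 16 across.
(1,1) = 3 − 2 = 1 completes the 3 across.

9, 7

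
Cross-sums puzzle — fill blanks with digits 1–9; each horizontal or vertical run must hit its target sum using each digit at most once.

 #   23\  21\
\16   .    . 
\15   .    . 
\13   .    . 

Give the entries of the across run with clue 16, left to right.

16 in 2 cells must be {7,9}; 23 in 3 cells must be {6,8,9}.
The 16 across and the 23 down share only 9, so R1C1 = 9.
R1C2 = 16 − 9 = 7 completes the 16 across.
Nothing is forced directly, so branch on R2C1, whose candidates are 6 or 8. If R2C1 = 8: then R2C2 would have to be in {7} for the 15 across but in {5,6,8,9} for the 21 down — contradiction. So R2C1 = 6.
R2C2 = 15 − 6 = 9 completes the 15 across.
R3C1 = 23 − 15 = 8 completes the 23 down.
R3C2 = 13 − 8 = 5 completes the 13 across.

9, 7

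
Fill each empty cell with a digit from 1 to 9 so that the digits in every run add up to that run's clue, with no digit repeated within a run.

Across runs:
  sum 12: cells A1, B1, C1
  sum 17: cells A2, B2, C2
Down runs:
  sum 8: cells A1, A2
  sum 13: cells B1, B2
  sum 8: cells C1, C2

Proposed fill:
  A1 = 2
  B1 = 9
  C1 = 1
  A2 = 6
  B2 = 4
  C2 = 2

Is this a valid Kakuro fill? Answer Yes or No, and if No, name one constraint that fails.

No — the down run C1–C2 sums to 3, not 8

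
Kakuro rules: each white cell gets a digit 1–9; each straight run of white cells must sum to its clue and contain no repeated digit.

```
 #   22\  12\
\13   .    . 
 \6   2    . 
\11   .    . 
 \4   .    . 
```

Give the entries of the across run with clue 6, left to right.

2 4

4 in 2 cells must be {1,3}.
R2C2 = 6 − 2 = 4 completes the 6 across.
Given what's placed, R4C1 must be 3 to fit the 4 across and 22 down.
R4C2 = 4 − 3 = 1 completes the 4 across.
Given what's placed, R1C2 must be 5 to fit the 13 across and 12 down.
R3C2 = 12 − 10 = 2 completes the 12 down.
R1C1 = 13 − 5 = 8 completes the 13 across.
R3C1 = 11 − 2 = 9 completes the 11 across.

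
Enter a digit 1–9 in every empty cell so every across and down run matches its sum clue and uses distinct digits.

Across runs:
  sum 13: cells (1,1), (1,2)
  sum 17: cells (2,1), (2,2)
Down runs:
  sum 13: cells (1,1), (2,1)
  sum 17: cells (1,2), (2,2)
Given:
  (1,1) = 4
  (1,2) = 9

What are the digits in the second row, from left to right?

9 8

17 in 2 cells must be {8,9}.
(2,1) = 13 − 4 = 9 completes the 13 down.
(2,2) = 17 − 9 = 8 completes the 17 across.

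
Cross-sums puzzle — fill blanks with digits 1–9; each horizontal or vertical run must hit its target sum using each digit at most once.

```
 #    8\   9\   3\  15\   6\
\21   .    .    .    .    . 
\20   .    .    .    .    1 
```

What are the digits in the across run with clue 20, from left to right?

6 3 2 8 1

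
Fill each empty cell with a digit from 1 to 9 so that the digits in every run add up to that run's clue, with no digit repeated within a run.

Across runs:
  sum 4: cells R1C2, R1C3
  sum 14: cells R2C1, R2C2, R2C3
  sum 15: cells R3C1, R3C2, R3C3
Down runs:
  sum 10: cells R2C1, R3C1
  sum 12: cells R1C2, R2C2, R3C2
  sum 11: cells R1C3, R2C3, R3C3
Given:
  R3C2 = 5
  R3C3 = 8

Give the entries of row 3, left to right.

4 in 2 cells must be {1,3}.
R1C3 = 1: the only remaining digit allowed by both the 4 across and the 11 down.
R2C3 = 11 − 9 = 2 completes the 11 down.
R3C1 = 15 − 13 = 2 completes the 15 across.
R1C2 = 4 − 1 = 3 completes the 4 across.
R2C1 = 10 − 2 = 8 completes the 10 down.
R2C2 = 14 − 10 = 4 completes the 14 across.

2, 5, 8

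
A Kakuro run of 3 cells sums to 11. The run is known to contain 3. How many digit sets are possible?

3 distinct digits from 1–9 sum between 6 and 24.
Keeping only sets containing 3.
Enumerating: {1,3,7}, {2,3,6}.

2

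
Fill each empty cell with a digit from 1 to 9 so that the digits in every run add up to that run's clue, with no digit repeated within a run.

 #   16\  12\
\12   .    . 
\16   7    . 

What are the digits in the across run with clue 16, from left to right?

16 in 2 cells must be {7,9}.
R1C1 = 16 − 7 = 9 completes the 16 down.
R1C2 = 12 − 9 = 3 completes the 12 across.
R2C2 = 16 − 7 = 9 completes the 16 across.

7 9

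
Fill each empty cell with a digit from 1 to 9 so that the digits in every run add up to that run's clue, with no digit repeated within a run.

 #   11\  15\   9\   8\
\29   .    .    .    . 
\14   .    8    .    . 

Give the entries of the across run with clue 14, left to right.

2 8 1 3

29 in 4 cells must be {5,7,8,9}.
R1C2 = 15 − 8 = 7 completes the 15 down.
R1C4 = 5: the only remaining digit allowed by both the 29 across and the 8 down.
R2C4 = 8 − 5 = 3 completes the 8 down.
R1C3 = 8: the only remaining digit allowed by both the 29 across and the 9 down.
Given what's placed, R2C1 must be 2 to fit the 14 across and 11 down.
R2C3 = 14 − 13 = 1 completes the 14 across.
R1C1 = 29 − 20 = 9 completes the 29 across.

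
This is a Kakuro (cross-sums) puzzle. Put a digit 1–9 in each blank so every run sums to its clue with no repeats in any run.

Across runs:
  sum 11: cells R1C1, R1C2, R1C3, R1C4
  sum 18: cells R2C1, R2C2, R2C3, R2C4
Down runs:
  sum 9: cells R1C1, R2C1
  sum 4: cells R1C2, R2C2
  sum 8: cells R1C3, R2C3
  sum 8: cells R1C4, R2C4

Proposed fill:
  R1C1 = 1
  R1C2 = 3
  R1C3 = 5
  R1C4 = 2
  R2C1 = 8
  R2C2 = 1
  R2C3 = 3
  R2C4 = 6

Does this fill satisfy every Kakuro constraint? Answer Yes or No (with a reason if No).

Across: 1+3+5+2=11; 8+1+3+6=18. Down: 1+8=9; 3+1=4; 5+3=8; 2+6=8. No digit repeats within any run.

Yes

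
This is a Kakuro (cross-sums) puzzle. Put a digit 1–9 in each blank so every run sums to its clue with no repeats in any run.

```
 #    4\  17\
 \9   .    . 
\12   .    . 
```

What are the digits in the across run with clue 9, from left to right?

1 8

4 in 2 cells must be {1,3}; 17 in 2 cells must be {8,9}.
The 9 across and the 17 down share only 8, so R1C2 = 8.
The 12 across and the 4 down share only 3, so R2C1 = 3.
R2C2 = 12 − 3 = 9 completes the 12 across.
R1C1 = 9 − 8 = 1 completes the 9 across.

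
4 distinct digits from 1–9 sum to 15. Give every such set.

{1,2,3,9}; {1,2,4,8}; {1,2,5,7}; {1,3,4,7}; {1,3,5,6}; {2,3,4,6}

4 distinct digits from 1–9 sum between 10 and 30.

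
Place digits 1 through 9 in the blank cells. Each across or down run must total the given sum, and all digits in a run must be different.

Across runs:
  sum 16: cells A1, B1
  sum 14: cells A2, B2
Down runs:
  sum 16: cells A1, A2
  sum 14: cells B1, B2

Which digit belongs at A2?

9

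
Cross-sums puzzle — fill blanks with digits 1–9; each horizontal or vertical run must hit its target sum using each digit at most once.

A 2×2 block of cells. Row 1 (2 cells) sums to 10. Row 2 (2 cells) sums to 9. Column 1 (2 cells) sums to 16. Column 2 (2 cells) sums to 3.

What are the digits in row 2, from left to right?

16 in 2 cells must be {7,9}; 3 in 2 cells must be {1,2}.
The 9 across and the 16 down share only 7, so (2,1) = 7.
(2,2) = 9 − 7 = 2 completes the 9 across.
(1,1) = 16 − 7 = 9 completes the 16 down.
(1,2) = 10 − 9 = 1 completes the 10 across.

7, 2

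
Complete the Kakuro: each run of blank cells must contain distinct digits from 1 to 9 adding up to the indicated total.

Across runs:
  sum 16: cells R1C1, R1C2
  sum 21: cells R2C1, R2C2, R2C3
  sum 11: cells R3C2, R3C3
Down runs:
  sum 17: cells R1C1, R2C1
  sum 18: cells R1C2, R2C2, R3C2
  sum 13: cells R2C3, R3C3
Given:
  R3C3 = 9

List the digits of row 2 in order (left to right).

8 9 4

16 in 2 cells must be {7,9}; 17 in 2 cells must be {8,9}.
Only 9 fits R1C1 under both its across sum 16 and down sum 17.
R1C2 = 16 − 9 = 7 completes the 16 across.
R2C1 = 17 − 9 = 8 completes the 17 down.
R2C3 = 13 − 9 = 4 completes the 13 down.
R3C2 = 11 − 9 = 2 completes the 11 across.
R2C2 = 21 − 12 = 9 completes the 21 across.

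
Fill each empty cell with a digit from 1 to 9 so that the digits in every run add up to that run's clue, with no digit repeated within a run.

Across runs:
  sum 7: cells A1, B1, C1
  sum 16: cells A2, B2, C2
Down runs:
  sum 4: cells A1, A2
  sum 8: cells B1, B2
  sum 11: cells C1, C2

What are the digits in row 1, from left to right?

7 in 3 cells must be {1,2,4}; 4 in 2 cells must be {1,3}.
The 7 across and the 4 down share only 1, so A1 = 1.
Given what's placed, B1 must be 2 to fit the 7 across and 8 down.
C1 = 7 − 3 = 4 completes the 7 across.
A2 = 4 − 1 = 3 completes the 4 down.
B2 = 8 − 2 = 6 completes the 8 down.
C2 = 16 − 9 = 7 completes the 16 across.

1 2 4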